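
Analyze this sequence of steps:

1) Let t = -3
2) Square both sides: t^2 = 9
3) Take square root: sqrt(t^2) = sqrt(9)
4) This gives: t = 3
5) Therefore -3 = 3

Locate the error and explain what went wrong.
Step 4: This gives: t = 3

Step 4 incorrectly states that sqrt(t^2) = t. The correct identity is sqrt(t^2) = |t|. Since t = -3 < 0, we have sqrt(t^2) = |-3| = 3, not t = -3.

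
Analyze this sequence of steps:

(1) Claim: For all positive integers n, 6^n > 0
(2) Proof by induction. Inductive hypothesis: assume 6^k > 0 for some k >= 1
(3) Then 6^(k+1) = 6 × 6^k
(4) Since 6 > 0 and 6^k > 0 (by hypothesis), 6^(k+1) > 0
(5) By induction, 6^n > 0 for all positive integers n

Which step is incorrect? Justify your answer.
Step 5: By induction, 6^n > 0 for all positive integers n

Step 5 concludes the proof by induction, but no base case was ever established. A valid induction proof requires: (1) a base case proving 6^1 > 0, and (2) an inductive step showing IF 6^k > 0 THEN 6^(k+1) > 0. Steps 2-4 correctly establish the inductive step, but without the base case the conclusion in step 5 does not follow.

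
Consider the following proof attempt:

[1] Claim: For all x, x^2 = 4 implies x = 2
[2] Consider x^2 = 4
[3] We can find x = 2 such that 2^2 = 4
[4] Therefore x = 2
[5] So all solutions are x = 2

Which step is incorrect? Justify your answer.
Step 4: Therefore x = 2

Step 4 incorrectly concludes that x = 2 is the only solution. The proof shows that x = 2 is A solution (existence), but does not show it is the ONLY solution (uniqueness). In fact, x = -2 is also a solution since (-2)^2 = 4. Finding one solution doesn't prove there are no others.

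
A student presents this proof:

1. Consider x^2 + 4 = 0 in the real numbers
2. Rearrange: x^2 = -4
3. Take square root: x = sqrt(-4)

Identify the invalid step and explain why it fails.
Step 3: Take square root: x = sqrt(-4)

Step 3 takes the square root of -4, which is negative. In the real number system, the square root of a negative number is undefined. The equation x^2 + 4 = 0 has no real solutions. Square roots of negative numbers only exist in the complex numbers.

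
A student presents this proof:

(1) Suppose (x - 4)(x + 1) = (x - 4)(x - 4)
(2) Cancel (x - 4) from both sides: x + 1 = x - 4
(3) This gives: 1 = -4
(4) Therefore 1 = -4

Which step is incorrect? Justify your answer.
Step 2: Cancel (x - 4) from both sides: x + 1 = x - 4

Step 2 cancels (x - 4) from both sides. This is only valid if (x - 4) ≠ 0, i.e., x ≠ 4. When x = 4, both sides equal zero regardless of the other factors. The correct approach requires considering x = 4 as a separate case.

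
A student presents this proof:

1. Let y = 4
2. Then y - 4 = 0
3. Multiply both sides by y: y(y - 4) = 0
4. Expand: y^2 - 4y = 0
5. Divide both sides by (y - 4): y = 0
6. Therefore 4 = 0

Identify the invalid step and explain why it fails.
Step 5: Divide both sides by (y - 4): y = 0

Step 5 divides both sides by (y - 4). However, since y = 4, we have (y - 4) = 0. Division by zero is undefined, making this step invalid.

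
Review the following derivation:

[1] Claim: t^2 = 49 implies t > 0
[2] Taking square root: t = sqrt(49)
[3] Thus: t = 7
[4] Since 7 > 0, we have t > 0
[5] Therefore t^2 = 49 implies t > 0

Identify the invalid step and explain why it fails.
Step 2: Taking square root: t = sqrt(49)

Step 2 takes the square root and assumes the positive root only. The equation t^2 = 49 actually has two solutions: t = 7 and t = -7. The proof silently assumes t > 0 without justification, then uses this assumption to conclude t > 0, which is circular. The counterexample t = -7 shows the claim is false.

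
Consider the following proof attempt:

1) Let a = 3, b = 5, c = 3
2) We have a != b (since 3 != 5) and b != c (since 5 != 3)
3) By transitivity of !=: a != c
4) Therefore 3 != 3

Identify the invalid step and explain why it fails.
Step 3: By transitivity of !=: a != c

Step 3 incorrectly applies transitivity to the '!=' relation. Transitivity states: if a R b and b R c, then a R c. However, '!=' is not transitive. Counterexample: 3 != 5 and 5 != 3, but 3 = 3 (both equal 3). Transitivity holds for relations like <, <=, =, but not for !=.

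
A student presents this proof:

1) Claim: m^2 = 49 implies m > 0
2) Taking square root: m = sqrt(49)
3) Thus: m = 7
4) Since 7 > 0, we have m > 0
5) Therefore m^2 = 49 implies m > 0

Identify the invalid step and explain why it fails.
Step 2: Taking square root: m = sqrt(49)

Step 2 takes the square root and assumes the positive root only. The equation m^2 = 49 actually has two solutions: m = 7 and m = -7. The proof silently assumes m > 0 without justification, then uses this assumption to conclude m > 0, which is circular. The counterexample m = -7 shows the claim is false.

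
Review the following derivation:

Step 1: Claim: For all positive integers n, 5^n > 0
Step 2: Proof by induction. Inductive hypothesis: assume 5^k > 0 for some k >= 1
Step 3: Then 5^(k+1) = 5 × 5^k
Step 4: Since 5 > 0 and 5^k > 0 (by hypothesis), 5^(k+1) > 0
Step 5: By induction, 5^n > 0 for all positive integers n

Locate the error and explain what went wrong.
Step 5: By induction, 5^n > 0 for all positive integers n

Step 5 concludes the proof by induction, but no base case was ever established. A valid induction proof requires: (1) a base case proving 5^1 > 0, and (2) an inductive step showing IF 5^k > 0 THEN 5^(k+1) > 0. Steps 2-4 correctly establish the inductive step, but without the base case the conclusion in step 5 does not follow.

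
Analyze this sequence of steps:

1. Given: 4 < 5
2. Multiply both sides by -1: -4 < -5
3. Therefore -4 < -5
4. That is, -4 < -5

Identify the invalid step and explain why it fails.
Step 2: Multiply both sides by -1: -4 < -5

Step 2 multiplies both sides by -1 but fails to reverse the inequality sign. When multiplying (or dividing) an inequality by a negative number, the direction must be reversed. Since 4 < 5, we should get -4 > -5, i.e., -4 > -5.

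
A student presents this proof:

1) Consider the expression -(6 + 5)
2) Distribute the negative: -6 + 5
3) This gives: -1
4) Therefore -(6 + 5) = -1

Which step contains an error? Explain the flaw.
Step 2: Distribute the negative: -6 + 5

Step 2 incorrectly distributes the negative sign. The correct distribution is -(6 + 5) = -6 - 5 = -11. The negative must be applied to both terms, not just the first. The error treats -(6 + 5) as -6 + 5, which equals -1 instead of -11.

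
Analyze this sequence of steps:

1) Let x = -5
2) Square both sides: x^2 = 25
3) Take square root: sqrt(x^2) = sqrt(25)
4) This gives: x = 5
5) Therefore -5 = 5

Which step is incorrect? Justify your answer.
Step 4: This gives: x = 5

Step 4 incorrectly states that sqrt(x^2) = x. The correct identity is sqrt(x^2) = |x|. Since x = -5 < 0, we have sqrt(x^2) = |-5| = 5, not x = -5.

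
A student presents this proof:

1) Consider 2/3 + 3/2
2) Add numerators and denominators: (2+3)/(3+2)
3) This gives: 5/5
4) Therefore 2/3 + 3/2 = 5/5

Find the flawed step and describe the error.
Step 2: Add numerators and denominators: (2+3)/(3+2)

Step 2 incorrectly adds fractions by separately adding numerators and denominators. This is wrong. The correct method requires a common denominator: 2/3 + 3/2 = (2×2 + 3×3)/(3×2) = 13/6 = 13/6. The method used gives 5/5, which is different.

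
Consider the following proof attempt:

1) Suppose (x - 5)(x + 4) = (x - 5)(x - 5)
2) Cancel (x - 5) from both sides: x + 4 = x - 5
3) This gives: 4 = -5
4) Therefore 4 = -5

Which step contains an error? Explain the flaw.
Step 2: Cancel (x - 5) from both sides: x + 4 = x - 5

Step 2 cancels (x - 5) from both sides. This is only valid if (x - 5) ≠ 0, i.e., x ≠ 5. When x = 5, both sides equal zero regardless of the other factors. The correct approach requires considering x = 5 as a separate case.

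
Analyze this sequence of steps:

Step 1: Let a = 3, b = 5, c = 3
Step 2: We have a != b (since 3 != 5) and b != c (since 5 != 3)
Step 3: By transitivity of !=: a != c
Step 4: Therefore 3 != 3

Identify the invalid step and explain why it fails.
Step 3: By transitivity of !=: a != c

Step 3 incorrectly applies transitivity to the '!=' relation. Transitivity states: if a R b and b R c, then a R c. However, '!=' is not transitive. Counterexample: 3 != 5 and 5 != 3, but 3 = 3 (both equal 3). Transitivity holds for relations like <, <=, =, but not for !=.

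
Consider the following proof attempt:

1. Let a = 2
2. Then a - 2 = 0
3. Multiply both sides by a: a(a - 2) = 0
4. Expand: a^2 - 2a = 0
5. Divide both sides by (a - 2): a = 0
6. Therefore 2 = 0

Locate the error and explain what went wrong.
Step 5: Divide both sides by (a - 2): a = 0

Step 5 divides both sides by (a - 2). However, since a = 2, we have (a - 2) = 0. Division by zero is undefined, making this step invalid.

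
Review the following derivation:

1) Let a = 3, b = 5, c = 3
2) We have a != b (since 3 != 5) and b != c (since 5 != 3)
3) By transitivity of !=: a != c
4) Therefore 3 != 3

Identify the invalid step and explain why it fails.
Step 3: By transitivity of !=: a != c

Step 3 incorrectly applies transitivity to the '!=' relation. Transitivity states: if a R b and b R c, then a R c. However, '!=' is not transitive. Counterexample: 3 != 5 and 5 != 3, but 3 = 3 (both equal 3). Transitivity holds for relations like <, <=, =, but not for !=.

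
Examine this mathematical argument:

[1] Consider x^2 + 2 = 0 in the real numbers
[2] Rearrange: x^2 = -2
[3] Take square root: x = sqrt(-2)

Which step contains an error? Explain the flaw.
Step 3: Take square root: x = sqrt(-2)

Step 3 takes the square root of -2, which is negative. In the real number system, the square root of a negative number is undefined. The equation x^2 + 2 = 0 has no real solutions. Square roots of negative numbers only exist in the complex numbers.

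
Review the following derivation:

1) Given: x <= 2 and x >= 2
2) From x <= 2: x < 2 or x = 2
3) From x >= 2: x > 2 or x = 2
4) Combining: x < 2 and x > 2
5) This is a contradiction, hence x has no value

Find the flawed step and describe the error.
Step 4: Combining: x < 2 and x > 2

Step 4 incorrectly combines the conditions. From x <= 2 and x >= 2, the intersection is x = 2. The error treats the 'or' cases as 'and' requirements. The correct conclusion is that x = 2 is the unique solution, not that no solution exists.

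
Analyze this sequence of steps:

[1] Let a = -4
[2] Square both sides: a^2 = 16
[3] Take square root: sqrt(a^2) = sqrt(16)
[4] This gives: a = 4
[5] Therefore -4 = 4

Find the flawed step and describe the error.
Step 4: This gives: a = 4

Step 4 incorrectly states that sqrt(a^2) = a. The correct identity is sqrt(a^2) = |a|. Since a = -4 < 0, we have sqrt(a^2) = |-4| = 4, not a = -4.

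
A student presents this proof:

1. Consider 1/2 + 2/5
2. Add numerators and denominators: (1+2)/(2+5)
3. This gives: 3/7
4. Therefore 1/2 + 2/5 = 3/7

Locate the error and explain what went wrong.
Step 2: Add numerators and denominators: (1+2)/(2+5)

Step 2 incorrectly adds fractions by separately adding numerators and denominators. This is wrong. The correct method requires a common denominator: 1/2 + 2/5 = (1×5 + 2×2)/(2×5) = 9/10 = 9/10. The method used gives 3/7, which is different.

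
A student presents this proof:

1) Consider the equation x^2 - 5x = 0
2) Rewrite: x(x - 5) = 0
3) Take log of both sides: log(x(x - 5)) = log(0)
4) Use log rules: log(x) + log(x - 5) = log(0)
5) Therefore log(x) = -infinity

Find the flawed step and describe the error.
Step 3: Take log of both sides: log(x(x - 5)) = log(0)

Step 3 takes the logarithm of both sides, resulting in log(0) on the right side. The logarithm is only defined for positive numbers; log(0) is undefined (approaches negative infinity). This operation is invalid.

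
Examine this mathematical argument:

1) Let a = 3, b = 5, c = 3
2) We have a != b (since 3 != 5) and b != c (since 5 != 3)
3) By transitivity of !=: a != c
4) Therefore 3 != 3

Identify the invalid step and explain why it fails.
Step 3: By transitivity of !=: a != c

Step 3 incorrectly applies transitivity to the '!=' relation. Transitivity states: if a R b and b R c, then a R c. However, '!=' is not transitive. Counterexample: 3 != 5 and 5 != 3, but 3 = 3 (both equal 3). Transitivity holds for relations like <, <=, =, but not for !=.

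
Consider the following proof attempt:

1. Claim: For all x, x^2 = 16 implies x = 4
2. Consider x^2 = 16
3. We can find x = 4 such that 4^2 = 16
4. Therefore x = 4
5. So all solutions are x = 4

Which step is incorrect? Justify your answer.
Step 4: Therefore x = 4

Step 4 incorrectly concludes that x = 4 is the only solution. The proof shows that x = 4 is A solution (existence), but does not show it is the ONLY solution (uniqueness). In fact, x = -4 is also a solution since (-4)^2 = 16. Finding one solution doesn't prove there are no others.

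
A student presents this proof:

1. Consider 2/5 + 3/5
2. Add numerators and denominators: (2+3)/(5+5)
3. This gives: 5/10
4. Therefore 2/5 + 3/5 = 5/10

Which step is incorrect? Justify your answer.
Step 2: Add numerators and denominators: (2+3)/(5+5)

Step 2 incorrectly adds fractions by separately adding numerators and denominators. This is wrong. The correct method requires a common denominator: 2/5 + 3/5 = (2×5 + 3×5)/(5×5) = 25/25 = 1. The method used gives 5/10, which is different.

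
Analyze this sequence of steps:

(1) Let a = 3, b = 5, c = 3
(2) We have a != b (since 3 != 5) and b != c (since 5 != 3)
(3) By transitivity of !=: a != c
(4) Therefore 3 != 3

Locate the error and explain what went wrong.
Step 3: By transitivity of !=: a != c

Step 3 incorrectly applies transitivity to the '!=' relation. Transitivity states: if a R b and b R c, then a R c. However, '!=' is not transitive. Counterexample: 3 != 5 and 5 != 3, but 3 = 3 (both equal 3). Transitivity holds for relations like <, <=, =, but not for !=.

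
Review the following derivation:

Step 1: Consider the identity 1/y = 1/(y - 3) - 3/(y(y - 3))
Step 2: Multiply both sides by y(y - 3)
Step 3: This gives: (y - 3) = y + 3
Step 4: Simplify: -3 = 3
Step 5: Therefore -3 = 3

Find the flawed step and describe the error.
Step 3: This gives: (y - 3) = y + 3

Step 3 makes a sign error when clearing denominators. Multiplying -3/(y(y - 3)) by y(y - 3) gives -3, not +3. The correct result is (y - 3) = y - 3, which is trivially true, not (y - 3) = y + 3. (Step 1 is a valid identity: 1/(y - 3) - 3/(y(y - 3)) = (y - 3)/(y(y - 3)) = 1/y.)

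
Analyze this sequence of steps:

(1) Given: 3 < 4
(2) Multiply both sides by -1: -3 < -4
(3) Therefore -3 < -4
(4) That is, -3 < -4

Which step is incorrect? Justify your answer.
Step 2: Multiply both sides by -1: -3 < -4

Step 2 multiplies both sides by -1 but fails to reverse the inequality sign. When multiplying (or dividing) an inequality by a negative number, the direction must be reversed. Since 3 < 4, we should get -3 > -4, i.e., -3 > -4.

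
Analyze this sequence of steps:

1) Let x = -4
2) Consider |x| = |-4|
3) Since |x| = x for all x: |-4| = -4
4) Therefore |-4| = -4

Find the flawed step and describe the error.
Step 3: Since |x| = x for all x: |-4| = -4

Step 3 incorrectly states that |x| = x for all x. The correct definition is |x| = x when x >= 0, and |x| = -x when x < 0. Since -4 < 0, we have |-4| = -(-4) = 4, not -4.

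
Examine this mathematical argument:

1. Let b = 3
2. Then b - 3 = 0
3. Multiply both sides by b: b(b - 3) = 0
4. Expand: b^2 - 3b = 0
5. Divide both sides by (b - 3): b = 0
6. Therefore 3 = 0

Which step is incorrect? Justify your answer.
Step 5: Divide both sides by (b - 3): b = 0

Step 5 divides both sides by (b - 3). However, since b = 3, we have (b - 3) = 0. Division by zero is undefined, making this step invalid.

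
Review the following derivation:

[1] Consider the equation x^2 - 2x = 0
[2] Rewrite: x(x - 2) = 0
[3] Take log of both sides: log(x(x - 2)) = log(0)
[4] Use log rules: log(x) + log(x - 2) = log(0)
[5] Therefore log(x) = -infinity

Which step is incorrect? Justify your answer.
Step 3: Take log of both sides: log(x(x - 2)) = log(0)

Step 3 takes the logarithm of both sides, resulting in log(0) on the right side. The logarithm is only defined for positive numbers; log(0) is undefined (approaches negative infinity). This operation is invalid.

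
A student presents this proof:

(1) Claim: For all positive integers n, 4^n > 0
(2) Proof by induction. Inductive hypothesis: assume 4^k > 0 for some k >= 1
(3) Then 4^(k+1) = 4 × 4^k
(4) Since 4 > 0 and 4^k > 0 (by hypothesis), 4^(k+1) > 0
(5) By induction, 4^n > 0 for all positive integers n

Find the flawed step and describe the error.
Step 5: By induction, 4^n > 0 for all positive integers n

Step 5 concludes the proof by induction, but no base case was ever established. A valid induction proof requires: (1) a base case proving 4^1 > 0, and (2) an inductive step showing IF 4^k > 0 THEN 4^(k+1) > 0. Steps 2-4 correctly establish the inductive step, but without the base case the conclusion in step 5 does not follow.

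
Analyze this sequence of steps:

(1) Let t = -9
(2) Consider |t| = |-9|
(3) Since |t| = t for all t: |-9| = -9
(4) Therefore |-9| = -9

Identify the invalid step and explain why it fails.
Step 3: Since |t| = t for all t: |-9| = -9

Step 3 incorrectly states that |t| = t for all t. The correct definition is |t| = t when t >= 0, and |t| = -t when t < 0. Since -9 < 0, we have |-9| = -(-9) = 9, not -9.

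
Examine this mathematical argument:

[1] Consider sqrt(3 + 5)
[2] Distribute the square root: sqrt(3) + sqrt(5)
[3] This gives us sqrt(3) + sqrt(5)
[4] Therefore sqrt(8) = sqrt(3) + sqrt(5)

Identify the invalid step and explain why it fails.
Step 2: Distribute the square root: sqrt(3) + sqrt(5)

Step 2 incorrectly 'distributes' the square root over addition. The square root function does not distribute: sqrt(a + b) ≠ sqrt(a) + sqrt(b). In fact, sqrt(3 + 5) = sqrt(8) ≈ 2.8284, while sqrt(3) + sqrt(5) ≈ 3.9681.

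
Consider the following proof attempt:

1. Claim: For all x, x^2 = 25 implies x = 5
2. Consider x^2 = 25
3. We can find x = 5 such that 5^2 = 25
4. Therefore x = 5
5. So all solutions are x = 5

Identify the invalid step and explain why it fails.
Step 4: Therefore x = 5

Step 4 incorrectly concludes that x = 5 is the only solution. The proof shows that x = 5 is A solution (existence), but does not show it is the ONLY solution (uniqueness). In fact, x = -5 is also a solution since (-5)^2 = 25. Finding one solution doesn't prove there are no others.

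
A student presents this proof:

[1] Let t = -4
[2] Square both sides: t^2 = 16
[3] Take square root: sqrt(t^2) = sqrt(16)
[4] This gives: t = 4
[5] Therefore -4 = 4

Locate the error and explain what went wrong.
Step 4: This gives: t = 4

Step 4 incorrectly states that sqrt(t^2) = t. The correct identity is sqrt(t^2) = |t|. Since t = -4 < 0, we have sqrt(t^2) = |-4| = 4, not t = -4.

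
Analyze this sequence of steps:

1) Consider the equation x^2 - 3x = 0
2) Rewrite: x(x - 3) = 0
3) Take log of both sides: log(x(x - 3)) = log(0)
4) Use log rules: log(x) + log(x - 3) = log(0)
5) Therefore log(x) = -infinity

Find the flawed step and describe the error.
Step 3: Take log of both sides: log(x(x - 3)) = log(0)

Step 3 takes the logarithm of both sides, resulting in log(0) on the right side. The logarithm is only defined for positive numbers; log(0) is undefined (approaches negative infinity). This operation is invalid.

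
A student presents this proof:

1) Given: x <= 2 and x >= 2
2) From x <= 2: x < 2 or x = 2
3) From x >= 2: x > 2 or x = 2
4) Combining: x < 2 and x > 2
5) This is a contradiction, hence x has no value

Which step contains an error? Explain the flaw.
Step 4: Combining: x < 2 and x > 2

Step 4 incorrectly combines the conditions. From x <= 2 and x >= 2, the intersection is x = 2. The error treats the 'or' cases as 'and' requirements. The correct conclusion is that x = 2 is the unique solution, not that no solution exists.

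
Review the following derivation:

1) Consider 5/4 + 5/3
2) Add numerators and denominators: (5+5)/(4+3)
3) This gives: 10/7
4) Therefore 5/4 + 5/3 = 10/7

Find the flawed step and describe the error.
Step 2: Add numerators and denominators: (5+5)/(4+3)

Step 2 incorrectly adds fractions by separately adding numerators and denominators. This is wrong. The correct method requires a common denominator: 5/4 + 5/3 = (5×3 + 5×4)/(4×3) = 35/12 = 35/12. The method used gives 10/7, which is different.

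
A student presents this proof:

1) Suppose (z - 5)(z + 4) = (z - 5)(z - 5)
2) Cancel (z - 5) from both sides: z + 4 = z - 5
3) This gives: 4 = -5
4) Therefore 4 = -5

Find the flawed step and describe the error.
Step 2: Cancel (z - 5) from both sides: z + 4 = z - 5

Step 2 cancels (z - 5) from both sides. This is only valid if (z - 5) ≠ 0, i.e., z ≠ 5. When z = 5, both sides equal zero regardless of the other factors. The correct approach requires considering z = 5 as a separate case.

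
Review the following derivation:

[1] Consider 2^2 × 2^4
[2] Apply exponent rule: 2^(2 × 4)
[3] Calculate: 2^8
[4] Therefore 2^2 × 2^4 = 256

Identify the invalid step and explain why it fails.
Step 2: Apply exponent rule: 2^(2 × 4)

Step 2 incorrectly states that a^b × a^c = a^(b×c). The correct rule is a^b × a^c = a^(b+c). The actual value is 2^2 × 2^4 = 2^6 = 64, not 2^8 = 256.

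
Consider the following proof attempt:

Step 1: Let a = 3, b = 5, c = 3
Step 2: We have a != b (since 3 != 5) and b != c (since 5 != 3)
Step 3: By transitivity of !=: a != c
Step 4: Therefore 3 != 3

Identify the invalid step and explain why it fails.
Step 3: By transitivity of !=: a != c

Step 3 incorrectly applies transitivity to the '!=' relation. Transitivity states: if a R b and b R c, then a R c. However, '!=' is not transitive. Counterexample: 3 != 5 and 5 != 3, but 3 = 3 (both equal 3). Transitivity holds for relations like <, <=, =, but not for !=.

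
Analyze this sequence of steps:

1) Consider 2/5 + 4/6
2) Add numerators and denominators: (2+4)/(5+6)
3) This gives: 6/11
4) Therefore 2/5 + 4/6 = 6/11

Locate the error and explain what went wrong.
Step 2: Add numerators and denominators: (2+4)/(5+6)

Step 2 incorrectly adds fractions by separately adding numerators and denominators. This is wrong. The correct method requires a common denominator: 2/5 + 4/6 = (2×6 + 4×5)/(5×6) = 32/30 = 16/15. The method used gives 6/11, which is different.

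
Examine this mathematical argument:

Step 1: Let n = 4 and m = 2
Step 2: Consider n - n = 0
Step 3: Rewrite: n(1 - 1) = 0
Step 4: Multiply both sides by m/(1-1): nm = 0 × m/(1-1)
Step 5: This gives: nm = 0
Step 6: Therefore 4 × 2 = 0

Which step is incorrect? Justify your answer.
Step 4: Multiply both sides by m/(1-1): nm = 0 × m/(1-1)

Step 4 multiplies both sides by m/(1-1). However, 1-1 = 0, so this is multiplication by m/0, which is undefined. We cannot multiply by an undefined expression.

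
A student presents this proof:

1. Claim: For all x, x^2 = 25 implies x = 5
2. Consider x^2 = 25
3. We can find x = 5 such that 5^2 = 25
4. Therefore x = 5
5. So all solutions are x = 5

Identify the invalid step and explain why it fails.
Step 4: Therefore x = 5

Step 4 incorrectly concludes that x = 5 is the only solution. The proof shows that x = 5 is A solution (existence), but does not show it is the ONLY solution (uniqueness). In fact, x = -5 is also a solution since (-5)^2 = 25. Finding one solution doesn't prove there are no others.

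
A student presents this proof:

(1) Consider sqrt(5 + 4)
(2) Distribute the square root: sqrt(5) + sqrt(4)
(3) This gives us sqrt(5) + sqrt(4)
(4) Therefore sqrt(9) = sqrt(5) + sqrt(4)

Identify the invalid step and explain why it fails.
Step 2: Distribute the square root: sqrt(5) + sqrt(4)

Step 2 incorrectly 'distributes' the square root over addition. The square root function does not distribute: sqrt(a + b) ≠ sqrt(a) + sqrt(b). In fact, sqrt(5 + 4) = sqrt(9) ≈ 3.0000, while sqrt(5) + sqrt(4) ≈ 4.2361.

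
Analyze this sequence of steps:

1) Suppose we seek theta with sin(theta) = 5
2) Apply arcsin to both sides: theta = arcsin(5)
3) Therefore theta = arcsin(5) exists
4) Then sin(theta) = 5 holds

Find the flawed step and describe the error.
Step 2: Apply arcsin to both sides: theta = arcsin(5)

Step 2 applies arcsin to 5. However, arcsin(x) is only defined for x in [-1, 1] because sin(theta) can only produce values in that range. Since |5| > 1, arcsin(5) is undefined. There is no angle whose sine equals 5.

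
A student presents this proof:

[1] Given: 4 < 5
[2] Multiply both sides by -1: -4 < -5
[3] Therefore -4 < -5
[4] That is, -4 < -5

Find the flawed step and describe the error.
Step 2: Multiply both sides by -1: -4 < -5

Step 2 multiplies both sides by -1 but fails to reverse the inequality sign. When multiplying (or dividing) an inequality by a negative number, the direction must be reversed. Since 4 < 5, we should get -4 > -5, i.e., -4 > -5.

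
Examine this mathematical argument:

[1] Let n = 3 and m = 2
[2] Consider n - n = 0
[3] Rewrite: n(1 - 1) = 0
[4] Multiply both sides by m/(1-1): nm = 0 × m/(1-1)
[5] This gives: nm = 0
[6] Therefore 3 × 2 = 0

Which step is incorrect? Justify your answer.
Step 4: Multiply both sides by m/(1-1): nm = 0 × m/(1-1)

Step 4 multiplies both sides by m/(1-1). However, 1-1 = 0, so this is multiplication by m/0, which is undefined. We cannot multiply by an undefined expression.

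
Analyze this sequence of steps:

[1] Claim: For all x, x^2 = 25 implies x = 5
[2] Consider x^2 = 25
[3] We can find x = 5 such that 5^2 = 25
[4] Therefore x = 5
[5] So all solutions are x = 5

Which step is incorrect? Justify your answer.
Step 4: Therefore x = 5

Step 4 incorrectly concludes that x = 5 is the only solution. The proof shows that x = 5 is A solution (existence), but does not show it is the ONLY solution (uniqueness). In fact, x = -5 is also a solution since (-5)^2 = 25. Finding one solution doesn't prove there are no others.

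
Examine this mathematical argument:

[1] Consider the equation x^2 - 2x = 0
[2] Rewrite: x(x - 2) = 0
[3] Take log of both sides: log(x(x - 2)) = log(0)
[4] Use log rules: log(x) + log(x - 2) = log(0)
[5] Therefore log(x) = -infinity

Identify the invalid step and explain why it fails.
Step 3: Take log of both sides: log(x(x - 2)) = log(0)

Step 3 takes the logarithm of both sides, resulting in log(0) on the right side. The logarithm is only defined for positive numbers; log(0) is undefined (approaches negative infinity). This operation is invalid.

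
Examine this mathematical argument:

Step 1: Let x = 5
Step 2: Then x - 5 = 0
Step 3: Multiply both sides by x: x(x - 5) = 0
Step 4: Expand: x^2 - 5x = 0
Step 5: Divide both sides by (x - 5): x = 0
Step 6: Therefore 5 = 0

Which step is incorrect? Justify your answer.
Step 5: Divide both sides by (x - 5): x = 0

Step 5 divides both sides by (x - 5). However, since x = 5, we have (x - 5) = 0. Division by zero is undefined, making this step invalid.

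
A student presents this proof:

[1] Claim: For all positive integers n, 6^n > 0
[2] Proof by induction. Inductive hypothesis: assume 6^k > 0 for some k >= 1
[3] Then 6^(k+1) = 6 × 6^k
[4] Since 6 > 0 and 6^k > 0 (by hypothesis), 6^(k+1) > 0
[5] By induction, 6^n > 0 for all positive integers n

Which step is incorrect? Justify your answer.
Step 5: By induction, 6^n > 0 for all positive integers n

Step 5 concludes the proof by induction, but no base case was ever established. A valid induction proof requires: (1) a base case proving 6^1 > 0, and (2) an inductive step showing IF 6^k > 0 THEN 6^(k+1) > 0. Steps 2-4 correctly establish the inductive step, but without the base case the conclusion in step 5 does not follow.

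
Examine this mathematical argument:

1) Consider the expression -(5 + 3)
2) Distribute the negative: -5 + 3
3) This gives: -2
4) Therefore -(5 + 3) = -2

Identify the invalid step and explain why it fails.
Step 2: Distribute the negative: -5 + 3

Step 2 incorrectly distributes the negative sign. The correct distribution is -(5 + 3) = -5 - 3 = -8. The negative must be applied to both terms, not just the first. The error treats -(5 + 3) as -5 + 3, which equals -2 instead of -8.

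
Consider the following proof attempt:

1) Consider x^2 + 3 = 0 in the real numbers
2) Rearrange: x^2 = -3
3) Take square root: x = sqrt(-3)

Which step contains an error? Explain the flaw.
Step 3: Take square root: x = sqrt(-3)

Step 3 takes the square root of -3, which is negative. In the real number system, the square root of a negative number is undefined. The equation x^2 + 3 = 0 has no real solutions. Square roots of negative numbers only exist in the complex numbers.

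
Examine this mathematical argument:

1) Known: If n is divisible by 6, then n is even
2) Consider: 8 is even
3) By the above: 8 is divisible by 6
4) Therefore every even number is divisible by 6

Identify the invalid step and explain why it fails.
Step 3: By the above: 8 is divisible by 6

Step 3 commits the fallacy of affirming the consequent. The known fact 'divisible by 6 → even' does NOT imply 'even → divisible by 6'. That would be the converse, which is false. For example, 8 is even but 8 ÷ 6 = 1.33, which is not an integer.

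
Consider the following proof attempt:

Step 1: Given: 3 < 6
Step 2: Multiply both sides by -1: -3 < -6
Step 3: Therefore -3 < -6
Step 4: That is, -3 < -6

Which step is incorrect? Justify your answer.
Step 2: Multiply both sides by -1: -3 < -6

Step 2 multiplies both sides by -1 but fails to reverse the inequality sign. When multiplying (or dividing) an inequality by a negative number, the direction must be reversed. Since 3 < 6, we should get -3 > -6, i.e., -3 > -6.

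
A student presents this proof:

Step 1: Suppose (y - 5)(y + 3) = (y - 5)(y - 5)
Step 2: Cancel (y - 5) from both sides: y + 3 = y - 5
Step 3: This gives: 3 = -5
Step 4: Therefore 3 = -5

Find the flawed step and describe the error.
Step 2: Cancel (y - 5) from both sides: y + 3 = y - 5

Step 2 cancels (y - 5) from both sides. This is only valid if (y - 5) ≠ 0, i.e., y ≠ 5. When y = 5, both sides equal zero regardless of the other factors. The correct approach requires considering y = 5 as a separate case.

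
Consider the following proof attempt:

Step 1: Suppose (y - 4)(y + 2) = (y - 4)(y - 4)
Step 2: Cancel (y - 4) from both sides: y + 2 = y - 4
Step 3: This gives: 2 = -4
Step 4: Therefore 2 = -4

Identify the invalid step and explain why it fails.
Step 2: Cancel (y - 4) from both sides: y + 2 = y - 4

Step 2 cancels (y - 4) from both sides. This is only valid if (y - 4) ≠ 0, i.e., y ≠ 4. When y = 4, both sides equal zero regardless of the other factors. The correct approach requires considering y = 4 as a separate case.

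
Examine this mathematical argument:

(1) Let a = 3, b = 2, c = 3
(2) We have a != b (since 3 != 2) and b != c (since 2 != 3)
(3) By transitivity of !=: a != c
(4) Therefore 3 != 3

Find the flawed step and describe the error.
Step 3: By transitivity of !=: a != c

Step 3 incorrectly applies transitivity to the '!=' relation. Transitivity states: if a R b and b R c, then a R c. However, '!=' is not transitive. Counterexample: 3 != 2 and 2 != 3, but 3 = 3 (both equal 3). Transitivity holds for relations like <, <=, =, but not for !=.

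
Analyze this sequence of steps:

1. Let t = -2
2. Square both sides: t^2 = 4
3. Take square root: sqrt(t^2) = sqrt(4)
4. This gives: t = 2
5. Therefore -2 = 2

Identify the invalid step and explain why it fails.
Step 4: This gives: t = 2

Step 4 incorrectly states that sqrt(t^2) = t. The correct identity is sqrt(t^2) = |t|. Since t = -2 < 0, we have sqrt(t^2) = |-2| = 2, not t = -2.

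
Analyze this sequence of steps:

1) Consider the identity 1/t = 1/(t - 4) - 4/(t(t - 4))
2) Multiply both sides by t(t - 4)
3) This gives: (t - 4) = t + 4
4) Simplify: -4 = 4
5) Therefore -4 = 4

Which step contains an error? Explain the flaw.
Step 3: This gives: (t - 4) = t + 4

Step 3 makes a sign error when clearing denominators. Multiplying -4/(t(t - 4)) by t(t - 4) gives -4, not +4. The correct result is (t - 4) = t - 4, which is trivially true, not (t - 4) = t + 4. (Step 1 is a valid identity: 1/(t - 4) - 4/(t(t - 4)) = (t - 4)/(t(t - 4)) = 1/t.)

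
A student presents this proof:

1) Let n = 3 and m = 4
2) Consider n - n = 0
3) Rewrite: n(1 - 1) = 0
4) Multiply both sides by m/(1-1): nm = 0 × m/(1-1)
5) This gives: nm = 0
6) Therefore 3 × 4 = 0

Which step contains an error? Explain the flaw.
Step 4: Multiply both sides by m/(1-1): nm = 0 × m/(1-1)

Step 4 multiplies both sides by m/(1-1). However, 1-1 = 0, so this is multiplication by m/0, which is undefined. We cannot multiply by an undefined expression.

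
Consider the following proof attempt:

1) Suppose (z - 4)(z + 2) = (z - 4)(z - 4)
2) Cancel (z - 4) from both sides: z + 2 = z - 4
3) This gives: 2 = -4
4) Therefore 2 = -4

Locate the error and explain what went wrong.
Step 2: Cancel (z - 4) from both sides: z + 2 = z - 4

Step 2 cancels (z - 4) from both sides. This is only valid if (z - 4) ≠ 0, i.e., z ≠ 4. When z = 4, both sides equal zero regardless of the other factors. The correct approach requires considering z = 4 as a separate case.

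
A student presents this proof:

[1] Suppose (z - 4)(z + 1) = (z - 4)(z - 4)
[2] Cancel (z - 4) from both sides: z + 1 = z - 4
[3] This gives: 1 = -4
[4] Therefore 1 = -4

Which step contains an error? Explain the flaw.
Step 2: Cancel (z - 4) from both sides: z + 1 = z - 4

Step 2 cancels (z - 4) from both sides. This is only valid if (z - 4) ≠ 0, i.e., z ≠ 4. When z = 4, both sides equal zero regardless of the other factors. The correct approach requires considering z = 4 as a separate case.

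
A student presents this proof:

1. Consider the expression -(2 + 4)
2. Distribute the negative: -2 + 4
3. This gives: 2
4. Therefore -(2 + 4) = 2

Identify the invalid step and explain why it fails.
Step 2: Distribute the negative: -2 + 4

Step 2 incorrectly distributes the negative sign. The correct distribution is -(2 + 4) = -2 - 4 = -6. The negative must be applied to both terms, not just the first. The error treats -(2 + 4) as -2 + 4, which equals 2 instead of -6.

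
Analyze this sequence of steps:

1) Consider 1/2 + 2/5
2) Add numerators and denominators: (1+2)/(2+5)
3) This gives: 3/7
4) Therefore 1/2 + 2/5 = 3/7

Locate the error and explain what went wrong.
Step 2: Add numerators and denominators: (1+2)/(2+5)

Step 2 incorrectly adds fractions by separately adding numerators and denominators. This is wrong. The correct method requires a common denominator: 1/2 + 2/5 = (1×5 + 2×2)/(2×5) = 9/10 = 9/10. The method used gives 3/7, which is different.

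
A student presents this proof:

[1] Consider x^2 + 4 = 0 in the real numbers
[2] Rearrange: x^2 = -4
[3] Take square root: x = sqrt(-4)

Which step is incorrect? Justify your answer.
Step 3: Take square root: x = sqrt(-4)

Step 3 takes the square root of -4, which is negative. In the real number system, the square root of a negative number is undefined. The equation x^2 + 4 = 0 has no real solutions. Square roots of negative numbers only exist in the complex numbers.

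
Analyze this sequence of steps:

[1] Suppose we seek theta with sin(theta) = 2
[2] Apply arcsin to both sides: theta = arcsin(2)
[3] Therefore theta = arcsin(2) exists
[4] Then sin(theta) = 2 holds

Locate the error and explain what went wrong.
Step 2: Apply arcsin to both sides: theta = arcsin(2)

Step 2 applies arcsin to 2. However, arcsin(x) is only defined for x in [-1, 1] because sin(theta) can only produce values in that range. Since |2| > 1, arcsin(2) is undefined. There is no angle whose sine equals 2.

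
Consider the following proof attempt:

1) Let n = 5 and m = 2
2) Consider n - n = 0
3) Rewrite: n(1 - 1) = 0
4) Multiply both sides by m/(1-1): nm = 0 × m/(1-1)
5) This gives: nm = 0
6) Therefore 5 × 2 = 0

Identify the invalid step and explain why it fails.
Step 4: Multiply both sides by m/(1-1): nm = 0 × m/(1-1)

Step 4 multiplies both sides by m/(1-1). However, 1-1 = 0, so this is multiplication by m/0, which is undefined. We cannot multiply by an undefined expression.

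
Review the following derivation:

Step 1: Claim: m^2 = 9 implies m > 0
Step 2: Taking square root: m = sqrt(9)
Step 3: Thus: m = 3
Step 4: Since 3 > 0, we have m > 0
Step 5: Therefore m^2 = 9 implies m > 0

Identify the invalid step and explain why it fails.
Step 2: Taking square root: m = sqrt(9)

Step 2 takes the square root and assumes the positive root only. The equation m^2 = 9 actually has two solutions: m = 3 and m = -3. The proof silently assumes m > 0 without justification, then uses this assumption to conclude m > 0, which is circular. The counterexample m = -3 shows the claim is false.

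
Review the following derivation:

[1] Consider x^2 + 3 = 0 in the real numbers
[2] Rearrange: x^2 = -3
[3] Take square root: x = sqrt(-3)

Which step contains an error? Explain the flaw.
Step 3: Take square root: x = sqrt(-3)

Step 3 takes the square root of -3, which is negative. In the real number system, the square root of a negative number is undefined. The equation x^2 + 3 = 0 has no real solutions. Square roots of negative numbers only exist in the complex numbers.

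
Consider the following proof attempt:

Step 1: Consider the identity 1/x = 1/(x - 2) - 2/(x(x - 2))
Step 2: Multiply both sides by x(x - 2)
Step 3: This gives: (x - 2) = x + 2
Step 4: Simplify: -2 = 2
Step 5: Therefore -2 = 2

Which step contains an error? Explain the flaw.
Step 3: This gives: (x - 2) = x + 2

Step 3 makes a sign error when clearing denominators. Multiplying -2/(x(x - 2)) by x(x - 2) gives -2, not +2. The correct result is (x - 2) = x - 2, which is trivially true, not (x - 2) = x + 2. (Step 1 is a valid identity: 1/(x - 2) - 2/(x(x - 2)) = (x - 2)/(x(x - 2)) = 1/x.)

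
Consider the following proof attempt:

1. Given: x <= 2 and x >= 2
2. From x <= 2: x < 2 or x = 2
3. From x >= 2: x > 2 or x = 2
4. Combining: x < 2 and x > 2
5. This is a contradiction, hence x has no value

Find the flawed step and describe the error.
Step 4: Combining: x < 2 and x > 2

Step 4 incorrectly combines the conditions. From x <= 2 and x >= 2, the intersection is x = 2. The error treats the 'or' cases as 'and' requirements. The correct conclusion is that x = 2 is the unique solution, not that no solution exists.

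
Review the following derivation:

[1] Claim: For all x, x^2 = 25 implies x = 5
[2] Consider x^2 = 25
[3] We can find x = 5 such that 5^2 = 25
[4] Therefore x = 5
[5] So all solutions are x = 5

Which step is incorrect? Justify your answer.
Step 4: Therefore x = 5

Step 4 incorrectly concludes that x = 5 is the only solution. The proof shows that x = 5 is A solution (existence), but does not show it is the ONLY solution (uniqueness). In fact, x = -5 is also a solution since (-5)^2 = 25. Finding one solution doesn't prove there are no others.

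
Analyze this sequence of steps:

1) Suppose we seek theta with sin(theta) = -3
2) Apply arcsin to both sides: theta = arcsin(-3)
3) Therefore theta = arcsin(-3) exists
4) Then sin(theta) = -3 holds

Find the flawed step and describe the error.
Step 2: Apply arcsin to both sides: theta = arcsin(-3)

Step 2 applies arcsin to -3. However, arcsin(x) is only defined for x in [-1, 1] because sin(theta) can only produce values in that range. Since |-3| > 1, arcsin(-3) is undefined. There is no angle whose sine equals -3.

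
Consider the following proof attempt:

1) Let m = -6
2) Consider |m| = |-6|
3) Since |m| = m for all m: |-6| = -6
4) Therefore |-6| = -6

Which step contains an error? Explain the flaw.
Step 3: Since |m| = m for all m: |-6| = -6

Step 3 incorrectly states that |m| = m for all m. The correct definition is |m| = m when m >= 0, and |m| = -m when m < 0. Since -6 < 0, we have |-6| = -(-6) = 6, not -6.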